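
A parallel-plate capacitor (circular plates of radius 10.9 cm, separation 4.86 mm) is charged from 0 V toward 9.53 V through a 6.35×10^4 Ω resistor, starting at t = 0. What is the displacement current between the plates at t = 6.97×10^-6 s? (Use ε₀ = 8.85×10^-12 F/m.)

With C = ε₀A/d = (8.85×10^-12)(0.03733)/(4.86×10^-3) = 6.798×10^-11 F, the time constant is τ = RC = 4.317×10^-6 s, so t/τ = 1.615 and e^(−t/τ) = 0.1989.
I_d = I_cond = (V₀/R) e^(−t/τ) = (1.501×10^-4)(0.1989) = 2.99×10^-5 A.

2.99×10^-5 A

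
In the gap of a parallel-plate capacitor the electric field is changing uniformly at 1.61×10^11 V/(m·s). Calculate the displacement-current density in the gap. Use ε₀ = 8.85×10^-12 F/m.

The displacement-current density is ε₀ ∂E/∂t = (8.85×10^-12)(1.61×10^11) = 1.42 A/m².

1.42 A/m²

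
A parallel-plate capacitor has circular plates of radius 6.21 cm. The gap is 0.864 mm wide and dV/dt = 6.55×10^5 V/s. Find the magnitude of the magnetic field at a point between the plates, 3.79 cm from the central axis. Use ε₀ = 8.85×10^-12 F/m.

1.60×10^-10 T

With E = V/d, dE/dt = 7.581×10^8 V/(m·s) and πR² = 0.01212 m², giving I_d = ε₀ πR² dE/dt = 8.132×10^-5 A.
∮B·dl = μ₀ I_d,enc with I_d,enc = I_d r²/R² = 3.029×10^-5 A; so B = μ₀ I_d,enc/(2πr) = 1.60×10^-10 T.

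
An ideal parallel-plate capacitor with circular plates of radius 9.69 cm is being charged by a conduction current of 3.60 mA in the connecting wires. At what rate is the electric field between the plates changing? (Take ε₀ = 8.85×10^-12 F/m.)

1.38×10^10 V/(m·s)

By continuity, I_d in the gap equals the 3.60 mA flowing in the wire.
Since I_d = ε₀ A dE/dt, dE/dt = I_d/(ε₀A) = (3.60×10^-3)/((8.85×10^-12)(0.02950)) = 1.38×10^10 V/(m·s).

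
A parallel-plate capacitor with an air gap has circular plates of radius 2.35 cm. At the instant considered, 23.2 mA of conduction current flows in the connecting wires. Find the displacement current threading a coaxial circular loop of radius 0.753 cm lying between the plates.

No conduction current crosses the gap, so I_d there equals the 0.0232 A in the leads.
The field is uniform, so I_d,enc = I_d (r/R)² = (0.0232)(0.753/2.35)² = 2.38×10^-3 A.

2.38×10^-3 A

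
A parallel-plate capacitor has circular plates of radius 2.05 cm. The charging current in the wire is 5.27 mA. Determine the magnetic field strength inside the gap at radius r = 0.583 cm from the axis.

1.46×10^-8 T

Between the plates the displacement current equals the wire current: I_d = 5.27 mA = 5.27×10^-3 A.
For r < R the Ampère–Maxwell law gives B(2πr) = μ₀ I_d (r²/R²), so B = μ₀ I_d r/(2πR²) = (4π×10^-7)(5.27×10^-3)(5.83×10^-3)/(2π·0.0205²) = 1.46×10^-8 T.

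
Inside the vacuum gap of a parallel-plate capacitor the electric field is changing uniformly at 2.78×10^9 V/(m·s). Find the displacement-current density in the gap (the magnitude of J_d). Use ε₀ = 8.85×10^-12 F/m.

0.0246 A/m²

J_d = ε₀ dE/dt = (8.85×10^-12)(2.78×10^9) = 0.0246 A/m².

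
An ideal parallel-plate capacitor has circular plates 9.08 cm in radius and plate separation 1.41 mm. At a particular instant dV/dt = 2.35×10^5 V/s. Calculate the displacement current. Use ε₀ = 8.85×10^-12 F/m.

3.82×10^-5 A

The field between the plates is E = V/d, so dE/dt = (2.35×10^5)/(1.41×10^-3 m) = 1.667×10^8 V/(m·s).
I_d = ε₀ A (dE/dt) = (8.85×10^-12)(0.02590)(1.667×10^8) = 3.82×10^-5 A.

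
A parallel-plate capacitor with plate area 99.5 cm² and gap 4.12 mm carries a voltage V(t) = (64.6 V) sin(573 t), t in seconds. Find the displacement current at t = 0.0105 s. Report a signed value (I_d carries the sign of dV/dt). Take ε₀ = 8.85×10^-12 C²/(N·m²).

7.63×10^-7 A

C = ε₀A/d = (8.85×10^-12)(9.95×10^-3)/(4.12×10^-3) = 2.137×10^-11 F. dV/dt = V₀ω·cos(ωt); at ωt = 6.0165 rad this factor is 0.9646.
I_d = C dV/dt = (2.137×10^-11)(64.6)(573)(0.9646) = 7.63×10^-7 A.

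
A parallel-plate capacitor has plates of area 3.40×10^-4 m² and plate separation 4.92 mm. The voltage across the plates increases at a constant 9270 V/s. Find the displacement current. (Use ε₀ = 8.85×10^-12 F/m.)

5.67×10^-9 A

E = V/d so dE/dt = (dV/dt)/d = 1.884×10^6 V/(m·s), and I_d = ε₀ A dE/dt = (8.85×10^-12)(3.40×10^-4)(1.884×10^6) = 5.67×10^-9 A.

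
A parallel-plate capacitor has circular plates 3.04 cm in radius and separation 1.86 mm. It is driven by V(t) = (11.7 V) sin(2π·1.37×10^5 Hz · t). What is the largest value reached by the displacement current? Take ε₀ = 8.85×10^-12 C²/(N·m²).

(dE/dt)_max = V₀ω/d = 5.415×10^9 V/(m·s); ω = 2πf = 8.608×10^5 rad/s.
I_d,max = ε₀ A (dE/dt)_max = (8.85×10^-12)(2.903×10^-3)(5.415×10^9) = 1.39×10^-4 A.

1.39×10^-4 A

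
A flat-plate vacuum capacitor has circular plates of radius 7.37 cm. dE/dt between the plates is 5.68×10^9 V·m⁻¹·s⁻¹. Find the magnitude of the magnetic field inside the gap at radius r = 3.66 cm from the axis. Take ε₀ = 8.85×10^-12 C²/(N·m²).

Through the whole plate area (πR² = 0.01706 m²), I_d = ε₀ πR² dE/dt = 8.576×10^-4 A.
An Ampèrian loop of radius r encloses a fraction (r/R)² of I_d. Then B·2πr = μ₀ I_d (r/R)², giving B = μ₀ I_d r/(2πR²) = 1.16×10^-9 T.

1.16×10^-9 T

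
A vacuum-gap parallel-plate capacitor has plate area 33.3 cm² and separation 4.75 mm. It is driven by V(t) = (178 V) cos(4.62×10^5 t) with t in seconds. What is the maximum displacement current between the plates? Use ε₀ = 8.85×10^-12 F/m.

C = ε₀A/d = (8.85×10^-12)(3.33×10^-3)/(4.75×10^-3) = 6.204×10^-12 F; ω = 4.62×10^5 rad/s.
I_d = C dV/dt, so |I_d|_max = C V₀ ω = (6.204×10^-12)(178)(4.62×10^5) = 5.10×10^-4 A.

5.10×10^-4 A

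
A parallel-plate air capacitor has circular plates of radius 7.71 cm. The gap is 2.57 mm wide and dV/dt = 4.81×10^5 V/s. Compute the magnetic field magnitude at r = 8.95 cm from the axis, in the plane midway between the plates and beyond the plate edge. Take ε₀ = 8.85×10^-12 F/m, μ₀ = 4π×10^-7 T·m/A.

6.91×10^-11 T

dE/dt = (dV/dt)/d = 1.872×10^8 V/(m·s); I_d = ε₀(πR²)(dE/dt) = (8.85×10^-12)(0.01867)(1.872×10^8) = 3.093×10^-5 A.
With r > R the enclosed displacement current is the full I_d; B = μ₀ I_d / (2πr) = 6.91×10^-11 T.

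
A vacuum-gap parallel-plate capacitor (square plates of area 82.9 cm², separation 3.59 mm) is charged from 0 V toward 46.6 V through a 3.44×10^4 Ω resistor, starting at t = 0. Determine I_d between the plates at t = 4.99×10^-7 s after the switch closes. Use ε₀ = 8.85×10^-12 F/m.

6.66×10^-4 A

C = ε₀A/d = (8.85×10^-12)(8.29×10^-3)/(3.59×10^-3) = 2.044×10^-11 F, so τ = RC = 7.031×10^-7 s.
The conduction current is I(t) = (V₀/R) e^(−t/τ), and the displacement current between the plates equals it.
t/τ = 0.7097; I_d = (46.6/3.44×10^4) · e^(−0.7097) = (1.355×10^-3)(0.4918) = 6.66×10^-4 A.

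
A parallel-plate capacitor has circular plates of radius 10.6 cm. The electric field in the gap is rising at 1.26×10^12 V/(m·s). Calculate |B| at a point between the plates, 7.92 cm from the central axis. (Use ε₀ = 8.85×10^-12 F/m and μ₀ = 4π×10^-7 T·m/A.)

Total displacement current: I_d = ε₀(πR²)(dE/dt) = (8.85×10^-12)(0.03530)(1.26×10^12) = 0.3936 A.
For r < R the Ampère–Maxwell law gives B(2πr) = μ₀ I_d (r²/R²), so B = μ₀ I_d r/(2πR²) = (4π×10^-7)(0.3936)(0.0792)/(2π·0.106²) = 5.55×10^-7 T.

5.55×10^-7 T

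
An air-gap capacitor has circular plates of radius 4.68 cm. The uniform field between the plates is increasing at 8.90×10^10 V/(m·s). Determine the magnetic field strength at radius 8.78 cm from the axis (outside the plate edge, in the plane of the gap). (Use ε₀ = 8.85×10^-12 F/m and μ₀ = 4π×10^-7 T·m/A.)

I_d = ε₀ dΦ_E/dt = ε₀ πR² (dE/dt) = (8.85×10^-12)(6.881×10^-3)(8.90×10^10) = 5.420×10^-3 A through the full plate area.
With r > R the enclosed displacement current is the full I_d; B = μ₀ I_d / (2πr) = 1.23×10^-8 T.

1.23×10^-8 T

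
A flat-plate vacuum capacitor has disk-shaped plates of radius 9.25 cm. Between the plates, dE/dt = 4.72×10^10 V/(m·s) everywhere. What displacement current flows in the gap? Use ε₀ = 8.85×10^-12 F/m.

0.0112 A

I_d = ε₀ A (dE/dt) = (8.85×10^-12)(0.02688 m²)(4.72×10^10) = 0.0112 A.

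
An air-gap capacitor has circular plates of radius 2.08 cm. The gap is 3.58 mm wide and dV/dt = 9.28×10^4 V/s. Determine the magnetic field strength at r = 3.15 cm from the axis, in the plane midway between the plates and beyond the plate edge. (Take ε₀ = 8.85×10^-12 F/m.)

1.98×10^-12 T

dE/dt = (dV/dt)/d = 2.592×10^7 V/(m·s); I_d = ε₀(πR²)(dE/dt) = (8.85×10^-12)(1.359×10^-3)(2.592×10^7) = 3.117×10^-7 A.
For r ≥ R the full I_d is enclosed: B = μ₀ I_d/(2πr) = (4π×10^-7)(3.117×10^-7)/(2π·0.0315) = 1.98×10^-12 T.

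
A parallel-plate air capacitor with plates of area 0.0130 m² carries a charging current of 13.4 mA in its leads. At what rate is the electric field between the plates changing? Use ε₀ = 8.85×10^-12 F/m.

Charge continuity gives I_d = I = 0.0134 A between the plates.
Since I_d = ε₀ A dE/dt, dE/dt = I_d/(ε₀A) = (0.0134)/((8.85×10^-12)(0.0130)) = 1.16×10^11 V/(m·s).

1.16×10^11 V/(m·s)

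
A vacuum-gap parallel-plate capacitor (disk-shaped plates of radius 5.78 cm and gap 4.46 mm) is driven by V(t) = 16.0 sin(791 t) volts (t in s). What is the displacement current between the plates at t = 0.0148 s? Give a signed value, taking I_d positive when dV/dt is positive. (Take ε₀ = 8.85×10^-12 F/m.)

dV/dt = (16.0)(791)·cos(11.7068) = 8261 V/s.
I_d = C dV/dt with C = ε₀A/d = (8.85×10^-12)(0.01050)/(4.46×10^-3) = 2.084×10^-11 F, so I_d = (2.084×10^-11)(8261) = 1.72×10^-7 A.

1.72×10^-7 A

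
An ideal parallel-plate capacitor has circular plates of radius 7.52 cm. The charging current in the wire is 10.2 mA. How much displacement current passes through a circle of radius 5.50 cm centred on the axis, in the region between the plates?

5.46×10^-3 A

Between the plates the displacement current equals the wire current: I_d = 10.2 mA = 0.0102 A.
Through an area πr² the displacement current is I_d·(πr²/πR²) = I_d (r/R)² = 5.46×10^-3 A.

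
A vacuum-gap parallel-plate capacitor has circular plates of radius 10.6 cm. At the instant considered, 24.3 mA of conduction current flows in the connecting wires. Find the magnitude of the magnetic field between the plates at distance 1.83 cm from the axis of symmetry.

By continuity the displacement current in the gap matches the conduction current: I_d = 0.0243 A.
For r < R the Ampère–Maxwell law gives B(2πr) = μ₀ I_d (r²/R²), so B = μ₀ I_d r/(2πR²) = (4π×10^-7)(0.0243)(0.0183)/(2π·0.106²) = 7.92×10^-9 T.

7.92×10^-9 T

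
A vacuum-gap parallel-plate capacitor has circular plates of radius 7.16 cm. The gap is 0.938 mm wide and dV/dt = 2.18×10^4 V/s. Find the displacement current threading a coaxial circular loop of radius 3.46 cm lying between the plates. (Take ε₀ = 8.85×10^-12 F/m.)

dE/dt = (dV/dt)/d = 2.324×10^7 V/(m·s); I_d = ε₀(πR²)(dE/dt) = (8.85×10^-12)(0.01611)(2.324×10^7) = 3.313×10^-6 A.
The field is uniform, so I_d,enc = I_d (r/R)² = (3.313×10^-6)(3.46/7.16)² = 7.74×10^-7 A.

7.74×10^-7 A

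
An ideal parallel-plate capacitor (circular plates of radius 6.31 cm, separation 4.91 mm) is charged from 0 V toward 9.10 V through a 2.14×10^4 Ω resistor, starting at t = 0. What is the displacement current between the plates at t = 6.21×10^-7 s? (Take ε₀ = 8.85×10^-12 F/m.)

C = ε₀A/d = (8.85×10^-12)(0.01251)/(4.91×10^-3) = 2.255×10^-11 F, so τ = RC = 4.826×10^-7 s.
The conduction current is I(t) = (V₀/R) e^(−t/τ), and the displacement current between the plates equals it.
t/τ = 1.287; I_d = (9.10/2.14×10^4) · e^(−1.287) = (4.252×10^-4)(0.2761) = 1.17×10^-4 A.

1.17×10^-4 A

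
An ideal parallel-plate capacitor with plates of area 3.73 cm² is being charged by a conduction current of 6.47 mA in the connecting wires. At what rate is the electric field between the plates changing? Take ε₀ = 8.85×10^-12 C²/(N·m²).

1.96×10^12 V/(m·s)

By continuity, I_d in the gap equals the 6.47 mA flowing in the wire.
Since I_d = ε₀ A dE/dt, dE/dt = I_d/(ε₀A) = (6.47×10^-3)/((8.85×10^-12)(3.73×10^-4)) = 1.96×10^12 V/(m·s).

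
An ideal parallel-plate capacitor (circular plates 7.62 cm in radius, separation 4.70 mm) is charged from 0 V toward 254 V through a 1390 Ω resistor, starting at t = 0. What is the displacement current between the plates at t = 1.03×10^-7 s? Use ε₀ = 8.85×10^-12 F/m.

0.0211 A

With C = ε₀A/d = (8.85×10^-12)(0.01824)/(4.70×10^-3) = 3.435×10^-11 F, the time constant is τ = RC = 4.775×10^-8 s, so t/τ = 2.157 and e^(−t/τ) = 0.1157.
I_d = I_cond = (V₀/R) e^(−t/τ) = (0.1827)(0.1157) = 0.0211 A.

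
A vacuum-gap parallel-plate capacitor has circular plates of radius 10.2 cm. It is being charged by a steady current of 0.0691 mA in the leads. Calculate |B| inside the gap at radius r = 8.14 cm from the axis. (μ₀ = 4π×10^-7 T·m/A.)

1.08×10^-10 T

By continuity the displacement current in the gap matches the conduction current: I_d = 6.91×10^-5 A.
∮B·dl = μ₀ I_d,enc with I_d,enc = I_d r²/R² = 4.401×10^-5 A; so B = μ₀ I_d,enc/(2πr) = 1.08×10^-10 T.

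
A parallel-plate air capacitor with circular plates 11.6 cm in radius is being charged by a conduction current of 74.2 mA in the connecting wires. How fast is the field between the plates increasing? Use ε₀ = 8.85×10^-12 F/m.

By continuity, I_d in the gap equals the 74.2 mA flowing in the wire.
Then dE/dt = I_d/(ε₀A) = 1.98×10^11 V/(m·s).

1.98×10^11 V/(m·s)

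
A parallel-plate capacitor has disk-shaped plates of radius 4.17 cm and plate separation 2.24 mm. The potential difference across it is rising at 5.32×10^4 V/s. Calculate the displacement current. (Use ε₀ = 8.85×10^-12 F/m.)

C = ε₀A/d = (8.85×10^-12)(5.463×10^-3)/(2.24×10^-3) = 2.158×10^-11 F.
I_d = C dV/dt = (2.158×10^-11)(5.32×10^4) = 1.15×10^-6 A.

1.15×10^-6 A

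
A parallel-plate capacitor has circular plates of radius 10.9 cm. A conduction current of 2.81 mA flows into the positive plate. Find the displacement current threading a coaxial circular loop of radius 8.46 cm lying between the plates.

1.69×10^-3 A

By continuity the displacement current in the gap matches the conduction current: I_d = 2.81×10^-3 A.
Through an area πr² the displacement current is I_d·(πr²/πR²) = I_d (r/R)² = 1.69×10^-3 A.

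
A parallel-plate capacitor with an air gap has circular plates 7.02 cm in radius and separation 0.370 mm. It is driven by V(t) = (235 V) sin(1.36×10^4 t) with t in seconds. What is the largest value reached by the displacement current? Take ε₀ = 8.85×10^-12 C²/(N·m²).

(dE/dt)_max = V₀ω/d = 8.638×10^9 V/(m·s); ω = 1.36×10^4 rad/s.
I_d,max = ε₀ A (dE/dt)_max = (8.85×10^-12)(0.01548)(8.638×10^9) = 1.18×10^-3 A.

1.18×10^-3 A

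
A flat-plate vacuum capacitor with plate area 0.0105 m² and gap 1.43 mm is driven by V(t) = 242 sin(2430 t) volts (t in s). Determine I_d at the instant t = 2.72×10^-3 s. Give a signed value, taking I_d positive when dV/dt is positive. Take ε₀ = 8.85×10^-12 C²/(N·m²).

3.62×10^-5 A

dV/dt = (242)(2430)·cos(6.6096) = 5.570×10^5 V/s.
I_d = C dV/dt with C = ε₀A/d = (8.85×10^-12)(0.0105)/(1.43×10^-3) = 6.498×10^-11 F, so I_d = (6.498×10^-11)(5.570×10^5) = 3.62×10^-5 A.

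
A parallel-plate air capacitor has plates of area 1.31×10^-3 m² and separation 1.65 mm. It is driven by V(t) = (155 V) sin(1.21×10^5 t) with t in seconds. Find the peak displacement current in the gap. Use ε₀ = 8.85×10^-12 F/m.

The displacement current equals the conduction current C dV/dt, which peaks at C V₀ ω.
With C = ε₀A/d = (8.85×10^-12)(1.31×10^-3)/(1.65×10^-3) = 7.026×10^-12 F and ω = 1.21×10^5 rad/s, I_d,max = (7.026×10^-12)(155)(1.21×10^5) = 1.32×10^-4 A.

1.32×10^-4 A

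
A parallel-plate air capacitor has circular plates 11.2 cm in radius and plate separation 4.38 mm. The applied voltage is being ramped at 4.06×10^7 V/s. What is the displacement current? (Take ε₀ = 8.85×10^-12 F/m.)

The field between the plates is E = V/d, so dE/dt = (4.06×10^7)/(4.38×10^-3 m) = 9.269×10^9 V/(m·s).
I_d = ε₀ A (dE/dt) = (8.85×10^-12)(0.03941)(9.269×10^9) = 3.23×10^-3 A.

3.23×10^-3 A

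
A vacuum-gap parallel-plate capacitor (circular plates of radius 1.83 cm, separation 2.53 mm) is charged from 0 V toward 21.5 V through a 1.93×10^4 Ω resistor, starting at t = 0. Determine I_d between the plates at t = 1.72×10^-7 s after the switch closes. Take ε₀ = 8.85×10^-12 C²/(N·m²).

9.89×10^-5 A

C = ε₀A/d = (8.85×10^-12)(1.052×10^-3)/(2.53×10^-3) = 3.680×10^-12 F and τ = RC = 7.102×10^-8 s. I_d in the gap equals the RC charging current.
I_d(t) = (V₀/R) e^(−t/τ) = 1.114×10^-3 · e^(−2.422) = 9.89×10^-5 A.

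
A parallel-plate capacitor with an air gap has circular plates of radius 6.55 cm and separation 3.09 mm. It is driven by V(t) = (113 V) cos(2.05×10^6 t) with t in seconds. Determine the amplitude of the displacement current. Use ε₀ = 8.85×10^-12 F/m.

8.94×10^-3 A

C = ε₀A/d = (8.85×10^-12)(0.01348)/(3.09×10^-3) = 3.861×10^-11 F; ω = 2.05×10^6 rad/s.
I_d = C dV/dt, so |I_d|_max = C V₀ ω = (3.861×10^-11)(113)(2.05×10^6) = 8.94×10^-3 A.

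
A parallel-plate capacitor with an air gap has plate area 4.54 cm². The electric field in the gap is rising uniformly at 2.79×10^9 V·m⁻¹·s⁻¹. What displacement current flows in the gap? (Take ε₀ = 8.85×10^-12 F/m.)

The displacement current is ε₀ times dΦ_E/dt = ε₀ A dE/dt = (8.85×10^-12)(4.54×10^-4)(2.79×10^9) = 1.12×10^-5 A.

1.12×10^-5 A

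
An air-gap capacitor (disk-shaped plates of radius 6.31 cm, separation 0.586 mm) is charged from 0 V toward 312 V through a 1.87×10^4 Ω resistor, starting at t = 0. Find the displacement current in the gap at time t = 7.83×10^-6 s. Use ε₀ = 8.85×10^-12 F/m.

C = ε₀A/d = (8.85×10^-12)(0.01251)/(5.86×10^-4) = 1.889×10^-10 F, so τ = RC = 3.532×10^-6 s.
The conduction current is I(t) = (V₀/R) e^(−t/τ), and the displacement current between the plates equals it.
t/τ = 2.217; I_d = (312/1.87×10^4) · e^(−2.217) = (0.01668)(0.1089) = 1.82×10^-3 A.

1.82×10^-3 A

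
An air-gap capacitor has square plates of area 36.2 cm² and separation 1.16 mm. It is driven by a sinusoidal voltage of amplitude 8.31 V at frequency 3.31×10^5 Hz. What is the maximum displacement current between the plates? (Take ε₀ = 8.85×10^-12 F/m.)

(dE/dt)_max = V₀ω/d = 1.490×10^10 V/(m·s); ω = 2πf = 2.080×10^6 rad/s.
I_d,max = ε₀ A (dE/dt)_max = (8.85×10^-12)(3.62×10^-3)(1.490×10^10) = 4.77×10^-4 A.

4.77×10^-4 A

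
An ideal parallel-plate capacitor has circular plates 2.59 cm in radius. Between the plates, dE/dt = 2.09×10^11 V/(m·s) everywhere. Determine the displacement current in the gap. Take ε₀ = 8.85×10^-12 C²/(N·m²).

3.90×10^-3 A

The displacement current is ε₀ times dΦ_E/dt = ε₀ A dE/dt = (8.85×10^-12)(2.107×10^-3)(2.09×10^11) = 3.90×10^-3 A.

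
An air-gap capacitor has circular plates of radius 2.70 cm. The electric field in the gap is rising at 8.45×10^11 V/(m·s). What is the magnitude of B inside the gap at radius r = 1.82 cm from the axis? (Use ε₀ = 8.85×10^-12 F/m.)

8.55×10^-8 T

Through the whole plate area (πR² = 2.290×10^-3 m²), I_d = ε₀ πR² dE/dt = 0.01713 A.
An Ampèrian loop of radius r encloses a fraction (r/R)² of I_d. Then B·2πr = μ₀ I_d (r/R)², giving B = μ₀ I_d r/(2πR²) = 8.55×10^-8 T.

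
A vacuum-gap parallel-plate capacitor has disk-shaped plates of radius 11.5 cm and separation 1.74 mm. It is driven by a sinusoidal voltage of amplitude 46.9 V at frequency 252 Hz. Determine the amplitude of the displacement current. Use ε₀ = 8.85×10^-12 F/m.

1.57×10^-5 A

The displacement current equals the conduction current C dV/dt, which peaks at C V₀ ω.
With C = ε₀A/d = (8.85×10^-12)(0.04155)/(1.74×10^-3) = 2.113×10^-10 F and ω = 2πf = 1583 rad/s, I_d,max = (2.113×10^-10)(46.9)(1583) = 1.57×10^-5 A.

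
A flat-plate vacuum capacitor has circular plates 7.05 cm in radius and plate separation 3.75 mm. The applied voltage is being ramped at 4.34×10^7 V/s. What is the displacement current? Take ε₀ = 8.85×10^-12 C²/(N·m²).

1.60×10^-3 A

C = ε₀A/d = (8.85×10^-12)(0.01561)/(3.75×10^-3) = 3.684×10^-11 F.
I_d = C dV/dt = (3.684×10^-11)(4.34×10^7) = 1.60×10^-3 A.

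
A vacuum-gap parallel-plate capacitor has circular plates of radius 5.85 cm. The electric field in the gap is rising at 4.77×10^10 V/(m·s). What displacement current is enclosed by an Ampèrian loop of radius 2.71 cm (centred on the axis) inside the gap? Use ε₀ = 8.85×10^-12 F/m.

Total displacement current: I_d = ε₀(πR²)(dE/dt) = (8.85×10^-12)(0.01075)(4.77×10^10) = 4.538×10^-3 A.
Since J_d is uniform, the enclosed fraction is (r/R)² = 0.2146, giving I_d,enc = 9.74×10^-4 A.

9.74×10^-4 A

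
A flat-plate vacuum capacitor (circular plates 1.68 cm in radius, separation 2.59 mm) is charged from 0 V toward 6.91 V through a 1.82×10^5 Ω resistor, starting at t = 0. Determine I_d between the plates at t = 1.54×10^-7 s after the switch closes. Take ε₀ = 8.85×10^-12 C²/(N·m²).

C = ε₀A/d = (8.85×10^-12)(8.867×10^-4)/(2.59×10^-3) = 3.030×10^-12 F, so τ = RC = 5.515×10^-7 s.
The conduction current is I(t) = (V₀/R) e^(−t/τ), and the displacement current between the plates equals it.
t/τ = 0.2792; I_d = (6.91/1.82×10^5) · e^(−0.2792) = (3.797×10^-5)(0.7564) = 2.87×10^-5 A.

2.87×10^-5 A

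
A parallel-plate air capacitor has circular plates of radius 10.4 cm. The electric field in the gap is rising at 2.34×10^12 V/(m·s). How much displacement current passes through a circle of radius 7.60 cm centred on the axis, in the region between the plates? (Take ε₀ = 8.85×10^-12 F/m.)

0.376 A

Through the whole plate area (πR² = 0.03398 m²), I_d = ε₀ πR² dE/dt = 0.7037 A.
Since J_d is uniform, the enclosed fraction is (r/R)² = 0.5340, giving I_d,enc = 0.376 A.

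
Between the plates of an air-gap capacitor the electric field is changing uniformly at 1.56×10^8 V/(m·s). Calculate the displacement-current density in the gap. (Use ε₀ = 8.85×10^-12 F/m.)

J_d = ε₀ dE/dt = (8.85×10^-12)(1.56×10^8) = 1.38×10^-3 A/m².

1.38×10^-3 A/m²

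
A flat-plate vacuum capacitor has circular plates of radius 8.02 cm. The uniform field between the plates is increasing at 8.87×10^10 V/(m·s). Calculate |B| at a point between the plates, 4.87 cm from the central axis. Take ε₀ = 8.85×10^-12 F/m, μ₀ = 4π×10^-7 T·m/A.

2.40×10^-8 T

Through the whole plate area (πR² = 0.02021 m²), I_d = ε₀ πR² dE/dt = 0.01586 A.
For r < R the Ampère–Maxwell law gives B(2πr) = μ₀ I_d (r²/R²), so B = μ₀ I_d r/(2πR²) = (4π×10^-7)(0.01586)(0.0487)/(2π·0.0802²) = 2.40×10^-8 T.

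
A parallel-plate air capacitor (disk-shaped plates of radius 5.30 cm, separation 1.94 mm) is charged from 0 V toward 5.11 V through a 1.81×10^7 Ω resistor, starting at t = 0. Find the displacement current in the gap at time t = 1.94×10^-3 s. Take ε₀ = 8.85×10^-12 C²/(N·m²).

1.97×10^-8 A

C = ε₀A/d = (8.85×10^-12)(8.825×10^-3)/(1.94×10^-3) = 4.026×10^-11 F, so τ = RC = 7.287×10^-4 s.
The conduction current is I(t) = (V₀/R) e^(−t/τ), and the displacement current between the plates equals it.
t/τ = 2.662; I_d = (5.11/1.81×10^7) · e^(−2.662) = (2.823×10^-7)(0.06981) = 1.97×10^-8 A.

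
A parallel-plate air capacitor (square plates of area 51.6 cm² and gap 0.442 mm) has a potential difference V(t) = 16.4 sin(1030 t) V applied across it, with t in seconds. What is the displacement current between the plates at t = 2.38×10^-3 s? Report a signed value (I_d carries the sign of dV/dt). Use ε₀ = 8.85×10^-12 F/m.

-1.35×10^-6 A

dE/dt = (V₀ω/d)·cos(ωt) with ωt = 2.4514 rad: (16.4)(1030)(-0.7711)/(4.42×10^-4) = -2.947×10^7 V/(m·s).
I_d = ε₀ A dE/dt = (8.85×10^-12)(5.16×10^-3)(-2.947×10^7) = -1.35×10^-6 A.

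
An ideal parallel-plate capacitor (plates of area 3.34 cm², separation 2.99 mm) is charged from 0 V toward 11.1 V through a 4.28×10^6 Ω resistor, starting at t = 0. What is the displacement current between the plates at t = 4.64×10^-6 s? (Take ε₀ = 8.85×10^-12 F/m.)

C = ε₀A/d = (8.85×10^-12)(3.34×10^-4)/(2.99×10^-3) = 9.886×10^-13 F, so τ = RC = 4.231×10^-6 s.
The conduction current is I(t) = (V₀/R) e^(−t/τ), and the displacement current between the plates equals it.
t/τ = 1.097; I_d = (11.1/4.28×10^6) · e^(−1.097) = (2.593×10^-6)(0.3339) = 8.66×10^-7 A.

8.66×10^-7 A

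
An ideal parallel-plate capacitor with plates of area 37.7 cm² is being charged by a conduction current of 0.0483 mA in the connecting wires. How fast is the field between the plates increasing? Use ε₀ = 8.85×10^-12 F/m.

1.45×10^9 V/(m·s)

By continuity, I_d in the gap equals the 0.0483 mA flowing in the wire.
Then dE/dt = I_d/(ε₀A) = 1.45×10^9 V/(m·s).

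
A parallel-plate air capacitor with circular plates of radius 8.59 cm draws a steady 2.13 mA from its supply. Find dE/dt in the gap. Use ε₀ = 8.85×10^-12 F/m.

Charge continuity gives I_d = I = 2.13×10^-3 A between the plates.
Since I_d = ε₀ A dE/dt, dE/dt = I_d/(ε₀A) = (2.13×10^-3)/((8.85×10^-12)(0.02318)) = 1.04×10^10 V/(m·s).

1.04×10^10 V/(m·s)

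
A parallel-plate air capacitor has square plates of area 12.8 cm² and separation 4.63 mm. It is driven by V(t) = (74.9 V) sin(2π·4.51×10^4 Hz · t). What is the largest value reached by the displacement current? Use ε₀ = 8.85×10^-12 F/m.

C = ε₀A/d = (8.85×10^-12)(1.28×10^-3)/(4.63×10^-3) = 2.447×10^-12 F; ω = 2πf = 2.834×10^5 rad/s.
I_d = C dV/dt, so |I_d|_max = C V₀ ω = (2.447×10^-12)(74.9)(2.834×10^5) = 5.19×10^-5 A.

5.19×10^-5 A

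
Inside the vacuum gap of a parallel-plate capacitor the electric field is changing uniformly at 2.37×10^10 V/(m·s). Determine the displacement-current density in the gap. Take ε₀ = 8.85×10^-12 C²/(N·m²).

The displacement-current density is ε₀ ∂E/∂t = (8.85×10^-12)(2.37×10^10) = 0.210 A/m².

0.210 A/m²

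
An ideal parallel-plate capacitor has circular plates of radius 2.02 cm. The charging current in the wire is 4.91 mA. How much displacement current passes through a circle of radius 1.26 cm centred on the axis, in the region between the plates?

By continuity the displacement current in the gap matches the conduction current: I_d = 4.91×10^-3 A.
Through an area πr² the displacement current is I_d·(πr²/πR²) = I_d (r/R)² = 1.91×10^-3 A.

1.91×10^-3 A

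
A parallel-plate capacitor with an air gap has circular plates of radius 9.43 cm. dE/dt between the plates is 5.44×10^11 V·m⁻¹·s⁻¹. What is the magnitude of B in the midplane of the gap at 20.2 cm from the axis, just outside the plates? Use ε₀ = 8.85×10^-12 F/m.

1.33×10^-7 T

Total displacement current: I_d = ε₀(πR²)(dE/dt) = (8.85×10^-12)(0.02794)(5.44×10^11) = 0.1345 A.
Outside the plates the loop encloses all of I_d, so B·2πr = μ₀ I_d and B = 1.33×10^-7 T.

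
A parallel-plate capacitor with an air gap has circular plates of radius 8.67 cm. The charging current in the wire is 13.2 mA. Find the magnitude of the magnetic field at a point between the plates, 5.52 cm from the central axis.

No conduction current crosses the gap, so I_d there equals the 0.0132 A in the leads.
For r < R the Ampère–Maxwell law gives B(2πr) = μ₀ I_d (r²/R²), so B = μ₀ I_d r/(2πR²) = (4π×10^-7)(0.0132)(0.0552)/(2π·0.0867²) = 1.94×10^-8 T.

1.94×10^-8 T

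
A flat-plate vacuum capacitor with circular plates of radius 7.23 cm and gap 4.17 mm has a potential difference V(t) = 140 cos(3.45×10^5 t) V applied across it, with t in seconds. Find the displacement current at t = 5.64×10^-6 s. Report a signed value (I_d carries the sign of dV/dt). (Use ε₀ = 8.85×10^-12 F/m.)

dV/dt = (140)(3.45×10^5)·−sin(1.9458) = -4.494×10^7 V/s.
I_d = C dV/dt with C = ε₀A/d = (8.85×10^-12)(0.01642)/(4.17×10^-3) = 3.485×10^-11 F, so I_d = (3.485×10^-11)(-4.494×10^7) = -1.57×10^-3 A.

-1.57×10^-3 A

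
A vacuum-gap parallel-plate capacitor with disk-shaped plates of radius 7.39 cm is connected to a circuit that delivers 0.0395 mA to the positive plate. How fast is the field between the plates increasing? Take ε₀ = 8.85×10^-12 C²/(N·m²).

Charge continuity gives I_d = I = 3.95×10^-5 A between the plates.
Then dE/dt = I_d/(ε₀A) = 2.60×10^8 V/(m·s).

2.60×10^8 V/(m·s)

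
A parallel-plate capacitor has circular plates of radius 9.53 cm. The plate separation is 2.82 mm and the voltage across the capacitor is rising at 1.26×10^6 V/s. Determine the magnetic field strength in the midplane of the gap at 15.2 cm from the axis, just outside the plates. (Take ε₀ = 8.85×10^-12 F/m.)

1.48×10^-10 T

dE/dt = (dV/dt)/d = 4.468×10^8 V/(m·s); I_d = ε₀(πR²)(dE/dt) = (8.85×10^-12)(0.02853)(4.468×10^8) = 1.128×10^-4 A.
With r > R the enclosed displacement current is the full I_d; B = μ₀ I_d / (2πr) = 1.48×10^-10 T.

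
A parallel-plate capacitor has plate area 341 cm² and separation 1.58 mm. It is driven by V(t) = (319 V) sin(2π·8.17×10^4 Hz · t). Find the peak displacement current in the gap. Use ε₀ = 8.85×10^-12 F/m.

(dE/dt)_max = V₀ω/d = 1.036×10^11 V/(m·s); ω = 2πf = 5.133×10^5 rad/s.
I_d,max = ε₀ A (dE/dt)_max = (8.85×10^-12)(0.0341)(1.036×10^11) = 0.0313 A.

0.0313 A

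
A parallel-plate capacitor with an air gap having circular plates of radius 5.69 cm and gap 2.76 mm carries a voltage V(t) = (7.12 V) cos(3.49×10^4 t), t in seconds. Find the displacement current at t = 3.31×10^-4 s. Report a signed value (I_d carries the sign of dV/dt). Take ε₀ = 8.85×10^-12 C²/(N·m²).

6.88×10^-6 A

dV/dt = (7.12)(3.49×10^4)·−sin(11.5519) = 2.110×10^5 V/s.
I_d = C dV/dt with C = ε₀A/d = (8.85×10^-12)(0.01017)/(2.76×10^-3) = 3.261×10^-11 F, so I_d = (3.261×10^-11)(2.110×10^5) = 6.88×10^-6 A.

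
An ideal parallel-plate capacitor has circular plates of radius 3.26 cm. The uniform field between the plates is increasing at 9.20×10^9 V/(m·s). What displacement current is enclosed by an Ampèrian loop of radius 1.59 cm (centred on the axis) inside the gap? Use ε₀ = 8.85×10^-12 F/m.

Through the whole plate area (πR² = 3.339×10^-3 m²), I_d = ε₀ πR² dE/dt = 2.719×10^-4 A.
Since J_d is uniform, the enclosed fraction is (r/R)² = 0.2379, giving I_d,enc = 6.47×10^-5 A.

6.47×10^-5 A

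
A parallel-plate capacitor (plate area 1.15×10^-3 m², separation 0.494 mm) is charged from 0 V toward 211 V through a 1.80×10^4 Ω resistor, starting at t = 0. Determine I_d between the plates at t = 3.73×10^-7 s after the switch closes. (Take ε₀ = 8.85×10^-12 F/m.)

C = ε₀A/d = (8.85×10^-12)(1.15×10^-3)/(4.94×10^-4) = 2.060×10^-11 F and τ = RC = 3.708×10^-7 s. I_d in the gap equals the RC charging current.
I_d(t) = (V₀/R) e^(−t/τ) = 0.01172 · e^(−1.006) = 4.29×10^-3 A.

4.29×10^-3 A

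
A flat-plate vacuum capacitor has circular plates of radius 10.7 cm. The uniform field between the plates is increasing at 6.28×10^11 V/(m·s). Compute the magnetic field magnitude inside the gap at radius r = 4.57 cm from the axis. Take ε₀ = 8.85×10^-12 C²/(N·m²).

I_d = ε₀ dΦ_E/dt = ε₀ πR² (dE/dt) = (8.85×10^-12)(0.03597)(6.28×10^11) = 0.1999 A through the full plate area.
For r < R the Ampère–Maxwell law gives B(2πr) = μ₀ I_d (r²/R²), so B = μ₀ I_d r/(2πR²) = (4π×10^-7)(0.1999)(0.0457)/(2π·0.107²) = 1.60×10^-7 T.

1.60×10^-7 T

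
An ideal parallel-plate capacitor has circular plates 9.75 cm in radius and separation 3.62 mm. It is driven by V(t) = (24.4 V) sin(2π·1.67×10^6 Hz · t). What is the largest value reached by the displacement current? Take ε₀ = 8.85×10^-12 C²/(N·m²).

0.0187 A

The displacement current equals the conduction current C dV/dt, which peaks at C V₀ ω.
With C = ε₀A/d = (8.85×10^-12)(0.02986)/(3.62×10^-3) = 7.300×10^-11 F and ω = 2πf = 1.049×10^7 rad/s, I_d,max = (7.300×10^-11)(24.4)(1.049×10^7) = 0.0187 A.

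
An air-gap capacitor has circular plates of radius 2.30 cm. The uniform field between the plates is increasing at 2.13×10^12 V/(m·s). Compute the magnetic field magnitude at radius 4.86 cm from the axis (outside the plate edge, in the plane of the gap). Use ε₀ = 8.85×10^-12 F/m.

1.29×10^-7 T

I_d = ε₀ dΦ_E/dt = ε₀ πR² (dE/dt) = (8.85×10^-12)(1.662×10^-3)(2.13×10^12) = 0.03133 A through the full plate area.
For r ≥ R the full I_d is enclosed: B = μ₀ I_d/(2πr) = (4π×10^-7)(0.03133)/(2π·0.0486) = 1.29×10^-7 T.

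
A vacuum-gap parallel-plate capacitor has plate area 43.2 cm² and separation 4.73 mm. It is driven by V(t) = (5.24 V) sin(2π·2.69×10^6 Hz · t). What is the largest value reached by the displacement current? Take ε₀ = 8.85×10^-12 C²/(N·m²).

The displacement current equals the conduction current C dV/dt, which peaks at C V₀ ω.
With C = ε₀A/d = (8.85×10^-12)(4.32×10^-3)/(4.73×10^-3) = 8.083×10^-12 F and ω = 2πf = 1.690×10^7 rad/s, I_d,max = (8.083×10^-12)(5.24)(1.690×10^7) = 7.16×10^-4 A.

7.16×10^-4 A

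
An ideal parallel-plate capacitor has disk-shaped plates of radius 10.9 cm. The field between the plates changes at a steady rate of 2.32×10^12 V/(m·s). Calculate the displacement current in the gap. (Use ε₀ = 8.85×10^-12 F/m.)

0.766 A

With a uniform field, Φ_E = EA, so I_d = ε₀ A dE/dt = 0.766 A.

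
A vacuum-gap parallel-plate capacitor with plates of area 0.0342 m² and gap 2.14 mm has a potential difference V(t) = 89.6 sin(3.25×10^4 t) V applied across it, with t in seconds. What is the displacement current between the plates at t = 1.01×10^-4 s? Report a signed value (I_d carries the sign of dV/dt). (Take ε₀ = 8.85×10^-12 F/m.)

C = ε₀A/d = (8.85×10^-12)(0.0342)/(2.14×10^-3) = 1.414×10^-10 F. dV/dt = V₀ω·cos(ωt); at ωt = 3.2825 rad this factor is -0.9901.
I_d = C dV/dt = (1.414×10^-10)(89.6)(3.25×10^4)(-0.9901) = -4.08×10^-4 A.

-4.08×10^-4 A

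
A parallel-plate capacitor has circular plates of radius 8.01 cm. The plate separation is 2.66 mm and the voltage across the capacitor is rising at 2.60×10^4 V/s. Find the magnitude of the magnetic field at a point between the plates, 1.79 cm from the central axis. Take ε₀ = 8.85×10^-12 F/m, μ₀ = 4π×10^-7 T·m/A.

With E = V/d, dE/dt = 9.774×10^6 V/(m·s) and πR² = 0.02016 m², giving I_d = ε₀ πR² dE/dt = 1.744×10^-6 A.
∮B·dl = μ₀ I_d,enc with I_d,enc = I_d r²/R² = 8.709×10^-8 A; so B = μ₀ I_d,enc/(2πr) = 9.73×10^-13 T.

9.73×10^-13 T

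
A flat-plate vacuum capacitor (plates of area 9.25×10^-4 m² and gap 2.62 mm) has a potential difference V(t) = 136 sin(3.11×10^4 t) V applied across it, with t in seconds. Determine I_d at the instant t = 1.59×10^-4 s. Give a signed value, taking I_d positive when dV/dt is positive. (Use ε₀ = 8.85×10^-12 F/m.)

dV/dt = (136)(3.11×10^4)·cos(4.9449) = 9.746×10^5 V/s.
I_d = C dV/dt with C = ε₀A/d = (8.85×10^-12)(9.25×10^-4)/(2.62×10^-3) = 3.125×10^-12 F, so I_d = (3.125×10^-12)(9.746×10^5) = 3.05×10^-6 A.

3.05×10^-6 A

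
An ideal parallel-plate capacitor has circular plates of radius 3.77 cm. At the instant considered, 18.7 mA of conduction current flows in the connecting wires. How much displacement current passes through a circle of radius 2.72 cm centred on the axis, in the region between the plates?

9.73×10^-3 A

No conduction current crosses the gap, so I_d there equals the 0.0187 A in the leads.
Since J_d is uniform, the enclosed fraction is (r/R)² = 0.5205, giving I_d,enc = 9.73×10^-3 A.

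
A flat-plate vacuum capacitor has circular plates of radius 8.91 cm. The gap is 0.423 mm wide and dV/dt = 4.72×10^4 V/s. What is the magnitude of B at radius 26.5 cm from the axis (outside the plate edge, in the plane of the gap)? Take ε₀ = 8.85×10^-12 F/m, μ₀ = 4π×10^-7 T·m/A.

With E = V/d, dE/dt = 1.116×10^8 V/(m·s) and πR² = 0.02494 m², giving I_d = ε₀ πR² dE/dt = 2.463×10^-5 A.
With r > R the enclosed displacement current is the full I_d; B = μ₀ I_d / (2πr) = 1.86×10^-11 T.

1.86×10^-11 T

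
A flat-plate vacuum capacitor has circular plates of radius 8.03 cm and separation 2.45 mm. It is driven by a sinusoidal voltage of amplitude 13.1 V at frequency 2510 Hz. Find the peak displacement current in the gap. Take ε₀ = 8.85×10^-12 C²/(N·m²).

C = ε₀A/d = (8.85×10^-12)(0.02026)/(2.45×10^-3) = 7.318×10^-11 F; ω = 2πf = 1.577×10^4 rad/s.
I_d = C dV/dt, so |I_d|_max = C V₀ ω = (7.318×10^-11)(13.1)(1.577×10^4) = 1.51×10^-5 A.

1.51×10^-5 A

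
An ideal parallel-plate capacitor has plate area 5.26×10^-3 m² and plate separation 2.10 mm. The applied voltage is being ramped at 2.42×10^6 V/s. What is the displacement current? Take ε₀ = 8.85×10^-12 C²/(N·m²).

5.36×10^-5 A

E = V/d so dE/dt = (dV/dt)/d = 1.152×10^9 V/(m·s), and I_d = ε₀ A dE/dt = (8.85×10^-12)(5.26×10^-3)(1.152×10^9) = 5.36×10^-5 A.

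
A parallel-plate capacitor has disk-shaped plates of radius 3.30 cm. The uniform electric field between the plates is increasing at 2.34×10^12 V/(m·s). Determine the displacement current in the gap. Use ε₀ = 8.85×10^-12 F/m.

0.0708 A

With a uniform field, Φ_E = EA, so I_d = ε₀ A dE/dt = 0.0708 A.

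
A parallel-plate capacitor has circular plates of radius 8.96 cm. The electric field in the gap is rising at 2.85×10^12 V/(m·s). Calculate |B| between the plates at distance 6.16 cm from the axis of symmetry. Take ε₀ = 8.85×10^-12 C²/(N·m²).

Through the whole plate area (πR² = 0.02522 m²), I_d = ε₀ πR² dE/dt = 0.6361 A.
∮B·dl = μ₀ I_d,enc with I_d,enc = I_d r²/R² = 0.3007 A; so B = μ₀ I_d,enc/(2πr) = 9.76×10^-7 T.

9.76×10^-7 T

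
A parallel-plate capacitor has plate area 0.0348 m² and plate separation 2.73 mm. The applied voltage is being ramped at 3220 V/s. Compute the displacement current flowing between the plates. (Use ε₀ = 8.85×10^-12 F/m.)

The displacement current equals the charging current C dV/dt. With C = ε₀A/d = (8.85×10^-12)(0.0348)/(2.73×10^-3) = 1.128×10^-10 F, I_d = (1.128×10^-10)(3220) = 3.63×10^-7 A.

3.63×10^-7 A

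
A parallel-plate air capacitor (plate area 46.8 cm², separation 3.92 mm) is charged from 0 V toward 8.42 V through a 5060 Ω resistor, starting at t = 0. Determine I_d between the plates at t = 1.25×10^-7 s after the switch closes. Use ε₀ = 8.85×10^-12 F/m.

1.61×10^-4 A

C = ε₀A/d = (8.85×10^-12)(4.68×10^-3)/(3.92×10^-3) = 1.057×10^-11 F and τ = RC = 5.348×10^-8 s. I_d in the gap equals the RC charging current.
I_d(t) = (V₀/R) e^(−t/τ) = 1.664×10^-3 · e^(−2.337) = 1.61×10^-4 A.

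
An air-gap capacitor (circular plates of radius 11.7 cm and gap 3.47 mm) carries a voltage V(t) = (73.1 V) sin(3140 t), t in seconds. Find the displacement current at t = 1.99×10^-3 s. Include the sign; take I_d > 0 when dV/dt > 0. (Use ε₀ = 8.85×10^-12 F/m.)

C = ε₀A/d = (8.85×10^-12)(0.04301)/(3.47×10^-3) = 1.097×10^-10 F. dV/dt = V₀ω·cos(ωt); at ωt = 6.2486 rad this factor is 0.9994.
I_d = C dV/dt = (1.097×10^-10)(73.1)(3140)(0.9994) = 2.52×10^-5 A.

2.52×10^-5 A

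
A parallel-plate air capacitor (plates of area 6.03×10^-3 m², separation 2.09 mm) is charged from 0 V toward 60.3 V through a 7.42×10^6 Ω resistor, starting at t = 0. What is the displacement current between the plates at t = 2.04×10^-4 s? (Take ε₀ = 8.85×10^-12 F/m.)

2.77×10^-6 A

With C = ε₀A/d = (8.85×10^-12)(6.03×10^-3)/(2.09×10^-3) = 2.553×10^-11 F, the time constant is τ = RC = 1.894×10^-4 s, so t/τ = 1.077 and e^(−t/τ) = 0.3406.
I_d = I_cond = (V₀/R) e^(−t/τ) = (8.127×10^-6)(0.3406) = 2.77×10^-6 A.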